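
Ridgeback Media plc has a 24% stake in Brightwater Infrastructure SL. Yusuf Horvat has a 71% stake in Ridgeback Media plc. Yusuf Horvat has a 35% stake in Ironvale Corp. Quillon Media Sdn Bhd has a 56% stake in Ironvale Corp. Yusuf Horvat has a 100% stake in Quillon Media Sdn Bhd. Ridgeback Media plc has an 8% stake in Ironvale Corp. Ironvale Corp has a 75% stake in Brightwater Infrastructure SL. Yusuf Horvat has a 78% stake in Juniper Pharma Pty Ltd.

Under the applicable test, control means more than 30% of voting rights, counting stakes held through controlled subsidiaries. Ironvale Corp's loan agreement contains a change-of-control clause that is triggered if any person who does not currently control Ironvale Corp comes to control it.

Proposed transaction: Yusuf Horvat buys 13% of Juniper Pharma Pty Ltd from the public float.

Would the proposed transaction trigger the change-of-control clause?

No

The purchase changes only Yusuf's holdings, so Yusuf is the only person who could newly come to control Ironvale.
Yusuf holds 100% of Quillon, so Yusuf controls Quillon.
Yusuf holds 71% of Ridgeback, so Yusuf controls Ridgeback.
Yusuf and Quillon and Ridgeback together hold 35% + 56% + 8% = 99% of Ironvale, so Yusuf controls Ironvale.
So Yusuf already controls Ironvale before the transaction.
After the purchase, Yusuf's direct stake in Juniper rises to 78% + 13% = 91%.
Yusuf controlled Ironvale already, so this is not a new person acquiring control; every other person's position is unchanged or reduced.
No new person acquires control, so the clause is not triggered.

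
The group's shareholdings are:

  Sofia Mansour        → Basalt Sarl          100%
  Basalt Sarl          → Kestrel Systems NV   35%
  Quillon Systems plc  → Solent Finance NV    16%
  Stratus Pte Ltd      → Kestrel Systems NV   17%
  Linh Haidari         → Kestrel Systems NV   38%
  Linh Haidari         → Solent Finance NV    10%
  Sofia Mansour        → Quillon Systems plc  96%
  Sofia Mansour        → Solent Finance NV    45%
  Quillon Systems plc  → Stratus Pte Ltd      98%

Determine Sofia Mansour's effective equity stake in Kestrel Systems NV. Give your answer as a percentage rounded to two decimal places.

Sofia reaches Kestrel along 2 paths.
Via Basalt: 100% × 35% = 35%.
Via Quillon → Stratus: 96% × 98% × 17% = 15.9936%.
Total: 35% + 15.9936% = 50.9936%.
Rounded: 50.99%.

50.99%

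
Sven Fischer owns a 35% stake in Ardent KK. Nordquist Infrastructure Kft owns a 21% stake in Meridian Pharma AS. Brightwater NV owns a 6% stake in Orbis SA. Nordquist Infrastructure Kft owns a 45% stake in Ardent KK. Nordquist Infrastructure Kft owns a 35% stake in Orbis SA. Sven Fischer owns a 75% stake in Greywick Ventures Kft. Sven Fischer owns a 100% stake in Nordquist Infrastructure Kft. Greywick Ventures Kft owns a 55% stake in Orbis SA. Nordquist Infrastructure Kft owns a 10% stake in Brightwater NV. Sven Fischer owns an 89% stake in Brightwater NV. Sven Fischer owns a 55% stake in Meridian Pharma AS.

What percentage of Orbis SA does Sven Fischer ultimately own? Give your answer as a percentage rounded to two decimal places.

Sven reaches Orbis along 4 paths.
Via Brightwater: 89% × 6% = 5.34%.
Via Nordquist → Brightwater: 100% × 10% × 6% = 0.6%.
Via Greywick: 75% × 55% = 41.25%.
Via Nordquist: 100% × 35% = 35%.
Total: 5.34% + 0.6% + 41.25% + 35% = 82.19%.

82.19%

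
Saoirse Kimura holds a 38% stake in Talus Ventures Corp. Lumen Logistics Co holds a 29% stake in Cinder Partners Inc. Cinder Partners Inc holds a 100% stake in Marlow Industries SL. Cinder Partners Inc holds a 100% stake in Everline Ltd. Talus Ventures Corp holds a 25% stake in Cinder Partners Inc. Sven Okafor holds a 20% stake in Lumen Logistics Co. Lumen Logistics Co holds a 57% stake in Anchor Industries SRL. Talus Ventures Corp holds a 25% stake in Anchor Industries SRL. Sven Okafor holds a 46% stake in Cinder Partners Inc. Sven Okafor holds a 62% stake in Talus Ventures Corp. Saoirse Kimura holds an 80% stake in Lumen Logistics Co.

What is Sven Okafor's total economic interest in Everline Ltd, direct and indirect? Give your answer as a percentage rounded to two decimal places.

Sven reaches Everline along 3 paths.
Via Lumen → Cinder: 20% × 29% × 100% = 5.8%.
Via Talus → Cinder: 62% × 25% × 100% = 15.5%.
Via Cinder: 46% × 100% = 46%.
Total: 5.8% + 15.5% + 46% = 67.3%.
Rounded: 67.30%.

67.30%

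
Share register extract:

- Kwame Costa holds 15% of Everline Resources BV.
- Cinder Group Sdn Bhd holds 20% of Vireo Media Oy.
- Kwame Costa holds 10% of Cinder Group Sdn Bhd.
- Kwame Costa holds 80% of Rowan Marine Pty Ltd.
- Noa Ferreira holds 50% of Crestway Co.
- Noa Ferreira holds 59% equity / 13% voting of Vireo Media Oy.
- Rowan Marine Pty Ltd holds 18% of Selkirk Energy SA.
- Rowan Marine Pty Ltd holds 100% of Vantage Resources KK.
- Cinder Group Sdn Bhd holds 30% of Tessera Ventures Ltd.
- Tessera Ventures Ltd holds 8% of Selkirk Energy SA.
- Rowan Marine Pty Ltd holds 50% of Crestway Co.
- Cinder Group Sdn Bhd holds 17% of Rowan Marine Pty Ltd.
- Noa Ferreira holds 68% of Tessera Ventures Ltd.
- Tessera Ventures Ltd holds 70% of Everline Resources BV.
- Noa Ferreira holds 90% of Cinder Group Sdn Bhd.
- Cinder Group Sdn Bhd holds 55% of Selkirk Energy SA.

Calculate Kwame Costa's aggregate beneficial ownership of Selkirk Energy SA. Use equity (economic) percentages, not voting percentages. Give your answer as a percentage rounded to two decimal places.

20.45%

Kwame reaches Selkirk along 4 paths.
Via Cinder: 10% × 55% = 5.5%.
Via Rowan: 80% × 18% = 14.4%.
Via Cinder → Rowan: 10% × 17% × 18% = 0.306%.
Via Cinder → Tessera: 10% × 30% × 8% = 0.24%.
Total: 5.5% + 14.4% + 0.306% + 0.24% = 20.446%.
Rounded: 20.45%.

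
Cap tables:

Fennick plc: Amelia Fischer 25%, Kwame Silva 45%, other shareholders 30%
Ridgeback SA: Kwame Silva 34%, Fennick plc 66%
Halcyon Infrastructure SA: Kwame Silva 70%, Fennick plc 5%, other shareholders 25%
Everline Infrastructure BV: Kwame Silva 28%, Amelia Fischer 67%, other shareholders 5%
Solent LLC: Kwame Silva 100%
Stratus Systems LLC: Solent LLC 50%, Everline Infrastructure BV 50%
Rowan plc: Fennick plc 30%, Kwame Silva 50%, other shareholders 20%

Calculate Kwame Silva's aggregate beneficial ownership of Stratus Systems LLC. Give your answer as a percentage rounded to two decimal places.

64.00%

Kwame reaches Stratus along 2 paths.
Via Solent: 100% × 50% = 50%.
Via Everline: 28% × 50% = 14%.
Total: 50% + 14% = 64%.
Rounded: 64.00%.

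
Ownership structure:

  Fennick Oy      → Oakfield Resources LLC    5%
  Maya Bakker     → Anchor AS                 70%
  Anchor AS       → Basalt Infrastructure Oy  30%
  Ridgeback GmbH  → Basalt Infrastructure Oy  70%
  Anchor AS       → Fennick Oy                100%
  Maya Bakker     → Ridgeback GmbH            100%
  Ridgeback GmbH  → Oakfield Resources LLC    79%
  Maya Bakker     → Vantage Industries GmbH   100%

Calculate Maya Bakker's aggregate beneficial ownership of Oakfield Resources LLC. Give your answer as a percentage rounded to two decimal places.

82.50%

Maya reaches Oakfield along 2 paths.
Via Anchor → Fennick: 70% × 100% × 5% = 3.5%.
Via Ridgeback: 100% × 79% = 79%.
Total: 3.5% + 79% = 82.5%.
Rounded: 82.50%.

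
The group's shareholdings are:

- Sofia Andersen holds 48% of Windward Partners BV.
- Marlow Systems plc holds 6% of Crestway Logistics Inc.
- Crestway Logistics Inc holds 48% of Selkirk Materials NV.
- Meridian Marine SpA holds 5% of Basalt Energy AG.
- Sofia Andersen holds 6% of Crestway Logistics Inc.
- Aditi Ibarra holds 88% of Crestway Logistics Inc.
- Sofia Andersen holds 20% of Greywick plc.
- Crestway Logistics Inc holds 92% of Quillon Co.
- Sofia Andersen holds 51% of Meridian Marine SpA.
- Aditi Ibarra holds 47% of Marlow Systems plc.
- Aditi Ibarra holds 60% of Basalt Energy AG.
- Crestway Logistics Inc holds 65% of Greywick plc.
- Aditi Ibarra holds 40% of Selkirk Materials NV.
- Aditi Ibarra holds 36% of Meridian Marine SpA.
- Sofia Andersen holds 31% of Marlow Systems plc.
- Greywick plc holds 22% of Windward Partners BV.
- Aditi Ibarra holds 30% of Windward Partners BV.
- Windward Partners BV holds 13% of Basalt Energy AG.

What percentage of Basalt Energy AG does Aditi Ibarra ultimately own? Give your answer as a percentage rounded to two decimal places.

Aditi reaches Basalt along 5 paths.
Direct stake: 60% = 60%.
Via Windward: 30% × 13% = 3.9%.
Via Crestway → Greywick → Windward: 88% × 65% × 22% × 13% = 1.63592%.
Via Marlow → Crestway → Greywick → Windward: 47% × 6% × 65% × 22% × 13% = 0.0524238%.
Via Meridian: 36% × 5% = 1.8%.
Total: 60% + 3.9% + 1.63592% + 0.0524238% + 1.8% = 67.3883438%.
Rounded: 67.39%.

67.39%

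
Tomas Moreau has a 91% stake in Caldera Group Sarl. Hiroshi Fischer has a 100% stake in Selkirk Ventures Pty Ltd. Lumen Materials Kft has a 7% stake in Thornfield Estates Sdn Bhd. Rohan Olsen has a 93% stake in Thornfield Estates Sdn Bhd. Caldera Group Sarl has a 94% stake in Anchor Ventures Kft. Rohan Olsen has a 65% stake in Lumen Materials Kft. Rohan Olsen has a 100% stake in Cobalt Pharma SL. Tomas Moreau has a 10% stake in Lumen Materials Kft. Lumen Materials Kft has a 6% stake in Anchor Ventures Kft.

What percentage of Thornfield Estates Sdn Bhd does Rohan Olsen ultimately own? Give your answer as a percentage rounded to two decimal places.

97.55%

Rohan reaches Thornfield along 2 paths.
Direct stake: 93% = 93%.
Via Lumen: 65% × 7% = 4.55%.
Total: 93% + 4.55% = 97.55%.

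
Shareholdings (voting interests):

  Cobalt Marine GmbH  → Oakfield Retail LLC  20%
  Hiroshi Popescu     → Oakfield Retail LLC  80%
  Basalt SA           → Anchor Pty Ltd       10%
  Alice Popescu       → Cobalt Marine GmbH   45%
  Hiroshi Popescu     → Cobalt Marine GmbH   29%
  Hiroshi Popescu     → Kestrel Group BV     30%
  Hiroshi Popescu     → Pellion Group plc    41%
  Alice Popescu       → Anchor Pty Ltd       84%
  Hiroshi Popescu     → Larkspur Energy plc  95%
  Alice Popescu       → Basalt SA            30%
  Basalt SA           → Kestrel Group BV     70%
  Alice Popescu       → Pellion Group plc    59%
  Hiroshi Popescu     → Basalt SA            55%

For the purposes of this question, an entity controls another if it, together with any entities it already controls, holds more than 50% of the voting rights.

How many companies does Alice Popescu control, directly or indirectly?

2

Alice holds 59% of Pellion, so Alice controls Pellion.
Alice holds 84% of Anchor, so Alice controls Anchor.
No other company's threshold is met.
Alice controls 2 companies.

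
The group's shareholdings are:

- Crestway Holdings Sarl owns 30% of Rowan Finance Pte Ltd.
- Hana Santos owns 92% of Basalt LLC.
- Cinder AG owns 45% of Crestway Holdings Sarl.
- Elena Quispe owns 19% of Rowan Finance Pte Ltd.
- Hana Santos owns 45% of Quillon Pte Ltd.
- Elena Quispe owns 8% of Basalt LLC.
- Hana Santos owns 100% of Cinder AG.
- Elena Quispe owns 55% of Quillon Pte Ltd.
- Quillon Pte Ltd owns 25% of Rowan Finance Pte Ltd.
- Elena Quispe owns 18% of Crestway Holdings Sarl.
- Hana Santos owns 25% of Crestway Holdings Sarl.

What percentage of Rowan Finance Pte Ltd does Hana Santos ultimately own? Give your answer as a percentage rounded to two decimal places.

32.25%

Hana reaches Rowan along 3 paths.
Via Quillon: 45% × 25% = 11.25%.
Via Crestway: 25% × 30% = 7.5%.
Via Cinder → Crestway: 100% × 45% × 30% = 13.5%.
Total: 11.25% + 7.5% + 13.5% = 32.25%.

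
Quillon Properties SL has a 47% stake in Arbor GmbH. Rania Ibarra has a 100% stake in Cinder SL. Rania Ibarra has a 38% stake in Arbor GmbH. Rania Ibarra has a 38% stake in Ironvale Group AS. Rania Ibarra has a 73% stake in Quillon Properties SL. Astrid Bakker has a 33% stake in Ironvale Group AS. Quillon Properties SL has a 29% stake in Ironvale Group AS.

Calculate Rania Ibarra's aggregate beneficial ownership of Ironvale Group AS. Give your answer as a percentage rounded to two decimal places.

59.17%

Rania reaches Ironvale along 2 paths.
Via Quillon: 73% × 29% = 21.17%.
Direct stake: 38% = 38%.
Total: 21.17% + 38% = 59.17%.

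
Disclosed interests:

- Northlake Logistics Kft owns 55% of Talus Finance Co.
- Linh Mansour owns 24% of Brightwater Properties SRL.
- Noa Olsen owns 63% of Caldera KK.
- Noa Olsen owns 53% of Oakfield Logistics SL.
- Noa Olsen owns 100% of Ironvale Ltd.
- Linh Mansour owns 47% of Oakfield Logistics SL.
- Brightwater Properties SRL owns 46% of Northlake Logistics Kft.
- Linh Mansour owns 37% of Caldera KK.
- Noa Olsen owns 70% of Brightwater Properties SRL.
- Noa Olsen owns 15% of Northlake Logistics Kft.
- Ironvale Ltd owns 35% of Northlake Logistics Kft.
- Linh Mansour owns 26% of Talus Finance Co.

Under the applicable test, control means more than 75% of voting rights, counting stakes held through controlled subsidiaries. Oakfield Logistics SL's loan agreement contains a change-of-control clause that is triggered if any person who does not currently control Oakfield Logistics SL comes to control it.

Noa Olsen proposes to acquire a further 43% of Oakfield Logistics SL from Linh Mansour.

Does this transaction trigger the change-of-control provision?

The purchase adds only to Noa's holdings (Linh's stake shrinks), so Noa is the only person who could newly come to control Oakfield.
Noa holds 100% of Ironvale, so Noa controls Ironvale.
In Oakfield, Noa's side holds only 53%, not > 75%.
So before the transaction, Noa does not control Oakfield.
After the purchase, Noa's direct stake in Oakfield rises to 53% + 43% = 96%, and Linh's stake falls to 4%.
Noa holds 96% of Oakfield, so Noa controls Oakfield.
Noa did not control Oakfield before and does after, so the clause is triggered.

Yes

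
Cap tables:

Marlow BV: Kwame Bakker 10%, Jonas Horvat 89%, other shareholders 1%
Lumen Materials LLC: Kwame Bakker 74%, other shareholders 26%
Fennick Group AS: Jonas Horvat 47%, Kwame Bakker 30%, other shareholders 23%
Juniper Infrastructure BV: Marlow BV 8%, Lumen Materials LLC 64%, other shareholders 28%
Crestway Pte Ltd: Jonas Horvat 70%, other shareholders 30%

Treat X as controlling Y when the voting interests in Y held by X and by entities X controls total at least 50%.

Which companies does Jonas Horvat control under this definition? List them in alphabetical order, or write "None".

Crestway Pte Ltd, Marlow BV

Jonas holds 89% of Marlow, so Jonas controls Marlow.
Jonas holds 70% of Crestway, so Jonas controls Crestway.
No other company's threshold is met.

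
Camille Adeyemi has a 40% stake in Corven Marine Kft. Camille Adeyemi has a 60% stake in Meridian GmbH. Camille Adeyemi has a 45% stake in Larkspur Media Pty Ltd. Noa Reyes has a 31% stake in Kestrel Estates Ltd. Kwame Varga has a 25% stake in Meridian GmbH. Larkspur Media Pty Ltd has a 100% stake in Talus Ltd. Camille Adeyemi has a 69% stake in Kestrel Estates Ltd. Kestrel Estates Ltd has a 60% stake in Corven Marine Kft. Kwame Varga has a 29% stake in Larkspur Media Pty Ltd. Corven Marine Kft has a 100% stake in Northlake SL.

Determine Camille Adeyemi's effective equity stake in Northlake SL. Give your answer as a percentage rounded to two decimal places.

81.40%

Camille reaches Northlake along 2 paths.
Via Kestrel → Corven: 69% × 60% × 100% = 41.4%.
Via Corven: 40% × 100% = 40%.
Total: 41.4% + 40% = 81.4%.
Rounded: 81.40%.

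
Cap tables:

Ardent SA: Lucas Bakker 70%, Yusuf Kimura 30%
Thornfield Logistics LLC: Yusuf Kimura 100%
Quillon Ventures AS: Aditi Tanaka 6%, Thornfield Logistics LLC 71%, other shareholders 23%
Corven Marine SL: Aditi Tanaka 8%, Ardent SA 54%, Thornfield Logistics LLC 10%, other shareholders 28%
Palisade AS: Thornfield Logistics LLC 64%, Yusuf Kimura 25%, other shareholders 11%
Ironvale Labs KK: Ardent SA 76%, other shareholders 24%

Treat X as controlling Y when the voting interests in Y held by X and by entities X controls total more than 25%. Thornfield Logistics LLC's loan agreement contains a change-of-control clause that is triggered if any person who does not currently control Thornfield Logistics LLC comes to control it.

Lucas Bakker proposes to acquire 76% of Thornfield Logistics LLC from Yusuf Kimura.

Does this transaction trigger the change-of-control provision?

The purchase adds only to Lucas's holdings (Yusuf's stake shrinks), so Lucas is the only person who could newly come to control Thornfield.
Lucas holds 70% of Ardent, so Lucas controls Ardent.
Ardent holds 54% of Corven, so Lucas controls Corven.
Ardent holds 76% of Ironvale, so Lucas controls Ironvale.
Neither Lucas nor any entity Lucas controls holds any voting interest in Thornfield.
So before the transaction, Lucas does not control Thornfield.
After the purchase, Lucas holds 76% of Thornfield directly, and Yusuf's stake falls to 24%.
Lucas holds 76% of Thornfield, so Lucas controls Thornfield.
Lucas did not control Thornfield before and does after, so the clause is triggered.

Yes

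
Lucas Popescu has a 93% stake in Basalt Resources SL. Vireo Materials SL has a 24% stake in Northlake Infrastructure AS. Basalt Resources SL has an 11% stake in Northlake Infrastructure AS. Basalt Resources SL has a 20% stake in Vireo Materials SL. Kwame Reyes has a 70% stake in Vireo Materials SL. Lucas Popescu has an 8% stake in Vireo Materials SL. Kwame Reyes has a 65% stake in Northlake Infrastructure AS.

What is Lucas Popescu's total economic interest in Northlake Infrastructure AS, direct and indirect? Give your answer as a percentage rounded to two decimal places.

16.61%

Lucas reaches Northlake along 3 paths.
Via Basalt: 93% × 11% = 10.23%.
Via Vireo: 8% × 24% = 1.92%.
Via Basalt → Vireo: 93% × 20% × 24% = 4.464%.
Total: 10.23% + 1.92% + 4.464% = 16.614%.
Rounded: 16.61%.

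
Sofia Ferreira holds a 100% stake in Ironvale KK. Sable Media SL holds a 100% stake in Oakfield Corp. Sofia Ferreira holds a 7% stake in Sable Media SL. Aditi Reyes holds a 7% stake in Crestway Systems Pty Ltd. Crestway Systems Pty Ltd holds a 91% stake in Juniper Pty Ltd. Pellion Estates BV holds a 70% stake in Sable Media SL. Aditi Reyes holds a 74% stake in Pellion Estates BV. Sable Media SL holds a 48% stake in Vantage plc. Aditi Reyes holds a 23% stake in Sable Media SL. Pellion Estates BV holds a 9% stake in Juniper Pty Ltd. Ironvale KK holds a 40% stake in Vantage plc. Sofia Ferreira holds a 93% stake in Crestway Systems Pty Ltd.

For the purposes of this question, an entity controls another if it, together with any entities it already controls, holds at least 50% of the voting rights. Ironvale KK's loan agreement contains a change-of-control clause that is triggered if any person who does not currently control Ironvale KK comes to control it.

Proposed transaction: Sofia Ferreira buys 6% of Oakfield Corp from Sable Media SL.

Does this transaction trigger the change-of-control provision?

No

The purchase adds only to Sofia's holdings (Sable's stake shrinks), so Sofia is the only person who could newly come to control Ironvale.
Sofia holds 100% of Ironvale, so Sofia controls Ironvale.
So Sofia already controls Ironvale before the transaction.
After the purchase, Sofia holds 6% of Oakfield directly, and Sable's stake falls to 94%.
Sofia controlled Ironvale already, so this is not a new person acquiring control; every other person's position is unchanged or reduced.
No new person acquires control, so the clause is not triggered.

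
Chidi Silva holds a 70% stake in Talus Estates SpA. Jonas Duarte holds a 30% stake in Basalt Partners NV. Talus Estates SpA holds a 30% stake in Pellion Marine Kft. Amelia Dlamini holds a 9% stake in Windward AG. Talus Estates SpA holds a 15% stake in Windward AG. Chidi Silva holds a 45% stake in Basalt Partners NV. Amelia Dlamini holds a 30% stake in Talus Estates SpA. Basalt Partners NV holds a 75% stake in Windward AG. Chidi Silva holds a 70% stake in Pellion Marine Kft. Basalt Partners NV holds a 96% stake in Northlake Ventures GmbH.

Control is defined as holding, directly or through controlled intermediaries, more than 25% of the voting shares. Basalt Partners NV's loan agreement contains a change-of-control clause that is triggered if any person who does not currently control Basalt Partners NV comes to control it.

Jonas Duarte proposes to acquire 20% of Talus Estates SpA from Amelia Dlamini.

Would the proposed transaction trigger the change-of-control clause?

The purchase adds only to Jonas's holdings (Amelia's stake shrinks), so Jonas is the only person who could newly come to control Basalt.
Jonas holds 30% of Basalt, so Jonas controls Basalt.
So Jonas already controls Basalt before the transaction.
After the purchase, Jonas holds 20% of Talus directly, and Amelia's stake falls to 10%.
Jonas controlled Basalt already, so this is not a new person acquiring control; every other person's position is unchanged or reduced.
No new person acquires control, so the clause is not triggered.

No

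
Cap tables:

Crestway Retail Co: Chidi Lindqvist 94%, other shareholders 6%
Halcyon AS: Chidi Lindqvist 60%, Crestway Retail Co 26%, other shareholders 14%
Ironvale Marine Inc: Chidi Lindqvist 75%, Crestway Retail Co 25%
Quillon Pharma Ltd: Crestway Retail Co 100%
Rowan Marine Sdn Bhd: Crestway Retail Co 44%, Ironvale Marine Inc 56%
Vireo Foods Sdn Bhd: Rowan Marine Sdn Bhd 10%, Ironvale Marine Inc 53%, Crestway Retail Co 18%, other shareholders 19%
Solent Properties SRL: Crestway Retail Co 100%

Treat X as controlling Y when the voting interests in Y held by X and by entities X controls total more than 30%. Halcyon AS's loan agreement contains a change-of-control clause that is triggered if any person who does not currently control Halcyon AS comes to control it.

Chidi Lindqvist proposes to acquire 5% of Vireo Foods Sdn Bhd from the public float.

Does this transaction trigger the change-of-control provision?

The purchase changes only Chidi's holdings, so Chidi is the only person who could newly come to control Halcyon.
Chidi holds 94% of Crestway, so Chidi controls Crestway.
Chidi and Crestway together hold 60% + 26% = 86% of Halcyon, so Chidi controls Halcyon.
So Chidi already controls Halcyon before the transaction.
After the purchase, Chidi holds 5% of Vireo directly.
Chidi controlled Halcyon already, so this is not a new person acquiring control; every other person's position is unchanged or reduced.
No new person acquires control, so the clause is not triggered.

No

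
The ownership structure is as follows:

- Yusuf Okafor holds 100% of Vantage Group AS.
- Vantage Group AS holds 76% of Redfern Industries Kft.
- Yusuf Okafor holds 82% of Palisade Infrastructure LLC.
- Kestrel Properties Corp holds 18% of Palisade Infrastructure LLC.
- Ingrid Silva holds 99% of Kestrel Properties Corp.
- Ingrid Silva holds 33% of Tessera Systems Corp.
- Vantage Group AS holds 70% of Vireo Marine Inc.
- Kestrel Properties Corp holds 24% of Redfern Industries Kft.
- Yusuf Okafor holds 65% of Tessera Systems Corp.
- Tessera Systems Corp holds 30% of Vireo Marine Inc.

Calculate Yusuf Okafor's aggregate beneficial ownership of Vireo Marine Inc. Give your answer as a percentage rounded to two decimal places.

Yusuf reaches Vireo along 2 paths.
Via Vantage: 100% × 70% = 70%.
Via Tessera: 65% × 30% = 19.5%.
Total: 70% + 19.5% = 89.5%.
Rounded: 89.50%.

89.50%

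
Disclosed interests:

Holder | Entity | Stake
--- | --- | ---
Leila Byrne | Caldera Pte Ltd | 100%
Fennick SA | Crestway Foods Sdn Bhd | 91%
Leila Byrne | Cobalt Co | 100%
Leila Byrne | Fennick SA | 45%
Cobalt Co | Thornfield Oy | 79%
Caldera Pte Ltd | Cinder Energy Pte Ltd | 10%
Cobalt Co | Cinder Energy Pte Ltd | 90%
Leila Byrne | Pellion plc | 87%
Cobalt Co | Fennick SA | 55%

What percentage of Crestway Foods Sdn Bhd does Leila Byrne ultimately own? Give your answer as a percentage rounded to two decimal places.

91.00%

Leila reaches Crestway along 2 paths.
Via Fennick: 45% × 91% = 40.95%.
Via Cobalt → Fennick: 100% × 55% × 91% = 50.05%.
Total: 40.95% + 50.05% = 91%.
Rounded: 91.00%.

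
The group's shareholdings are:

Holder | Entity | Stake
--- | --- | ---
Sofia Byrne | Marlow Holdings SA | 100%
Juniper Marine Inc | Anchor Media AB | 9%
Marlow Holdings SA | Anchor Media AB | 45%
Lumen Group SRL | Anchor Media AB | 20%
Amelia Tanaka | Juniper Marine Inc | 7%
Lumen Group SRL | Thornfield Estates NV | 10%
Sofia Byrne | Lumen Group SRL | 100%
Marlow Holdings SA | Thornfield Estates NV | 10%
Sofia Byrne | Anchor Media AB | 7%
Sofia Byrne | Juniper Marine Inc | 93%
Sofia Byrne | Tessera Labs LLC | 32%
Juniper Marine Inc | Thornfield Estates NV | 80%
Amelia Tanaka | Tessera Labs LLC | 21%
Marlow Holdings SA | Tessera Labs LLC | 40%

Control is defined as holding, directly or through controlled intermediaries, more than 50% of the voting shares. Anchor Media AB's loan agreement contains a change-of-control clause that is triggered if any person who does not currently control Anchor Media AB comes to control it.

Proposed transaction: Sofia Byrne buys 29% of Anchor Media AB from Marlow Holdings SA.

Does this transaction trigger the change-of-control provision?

No

The purchase adds only to Sofia's holdings (Marlow's stake shrinks), so Sofia is the only person who could newly come to control Anchor.
Sofia holds 100% of Marlow, so Sofia controls Marlow.
Sofia holds 93% of Juniper, so Sofia controls Juniper.
Sofia holds 100% of Lumen, so Sofia controls Lumen.
Sofia and Marlow and Lumen and Juniper together hold 7% + 45% + 20% + 9% = 81% of Anchor, so Sofia controls Anchor.
So Sofia already controls Anchor before the transaction.
After the purchase, Sofia's direct stake in Anchor rises to 7% + 29% = 36%, and Marlow's stake falls to 16%.
Sofia controlled Anchor already, so this is not a new person acquiring control; every other person's position is unchanged or reduced.
No new person acquires control, so the clause is not triggered.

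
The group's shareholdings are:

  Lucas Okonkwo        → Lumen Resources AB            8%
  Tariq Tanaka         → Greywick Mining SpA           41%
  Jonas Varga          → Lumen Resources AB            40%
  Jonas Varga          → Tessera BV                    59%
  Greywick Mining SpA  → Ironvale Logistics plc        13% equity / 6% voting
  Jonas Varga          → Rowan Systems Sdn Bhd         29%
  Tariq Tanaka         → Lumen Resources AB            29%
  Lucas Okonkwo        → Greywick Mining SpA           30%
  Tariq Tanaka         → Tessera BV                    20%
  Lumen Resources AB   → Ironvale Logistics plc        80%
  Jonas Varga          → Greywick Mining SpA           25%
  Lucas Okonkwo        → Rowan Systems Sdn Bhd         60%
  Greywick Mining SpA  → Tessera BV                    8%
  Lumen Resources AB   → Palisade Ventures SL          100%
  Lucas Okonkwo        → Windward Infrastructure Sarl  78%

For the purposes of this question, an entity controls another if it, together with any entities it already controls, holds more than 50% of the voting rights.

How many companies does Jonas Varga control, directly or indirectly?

Jonas holds 59% of Tessera, so Jonas controls Tessera.
No other company's threshold is met.
Jonas controls 1 company.

1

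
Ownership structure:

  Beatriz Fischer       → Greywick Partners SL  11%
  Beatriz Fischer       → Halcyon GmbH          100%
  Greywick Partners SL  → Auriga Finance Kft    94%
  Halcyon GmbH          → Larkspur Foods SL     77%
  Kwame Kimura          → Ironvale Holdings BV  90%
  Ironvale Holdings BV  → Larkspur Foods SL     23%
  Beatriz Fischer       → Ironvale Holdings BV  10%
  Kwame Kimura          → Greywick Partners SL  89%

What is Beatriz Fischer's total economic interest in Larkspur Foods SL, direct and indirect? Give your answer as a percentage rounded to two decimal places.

79.30%

Beatriz reaches Larkspur along 2 paths.
Via Halcyon: 100% × 77% = 77%.
Via Ironvale: 10% × 23% = 2.3%.
Total: 77% + 2.3% = 79.3%.
Rounded: 79.30%.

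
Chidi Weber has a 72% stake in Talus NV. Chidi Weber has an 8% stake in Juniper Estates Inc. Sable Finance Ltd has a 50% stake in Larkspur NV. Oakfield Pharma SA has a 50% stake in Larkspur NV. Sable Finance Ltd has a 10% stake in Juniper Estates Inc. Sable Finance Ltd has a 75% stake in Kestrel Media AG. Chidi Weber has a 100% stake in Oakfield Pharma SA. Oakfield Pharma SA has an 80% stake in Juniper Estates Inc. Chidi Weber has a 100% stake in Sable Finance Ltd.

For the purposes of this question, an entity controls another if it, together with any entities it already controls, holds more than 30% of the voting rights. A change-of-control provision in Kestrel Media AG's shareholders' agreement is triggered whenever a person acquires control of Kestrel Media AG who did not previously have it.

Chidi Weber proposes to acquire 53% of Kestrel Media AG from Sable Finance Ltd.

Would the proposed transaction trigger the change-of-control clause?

The purchase adds only to Chidi's holdings (Sable's stake shrinks), so Chidi is the only person who could newly come to control Kestrel.
Chidi holds 100% of Sable, so Chidi controls Sable.
Sable holds 75% of Kestrel, so Chidi controls Kestrel.
So Chidi already controls Kestrel before the transaction.
After the purchase, Chidi holds 53% of Kestrel directly, and Sable's stake falls to 22%.
Chidi controlled Kestrel already, so this is not a new person acquiring control; every other person's position is unchanged or reduced.
No new person acquires control, so the clause is not triggered.

No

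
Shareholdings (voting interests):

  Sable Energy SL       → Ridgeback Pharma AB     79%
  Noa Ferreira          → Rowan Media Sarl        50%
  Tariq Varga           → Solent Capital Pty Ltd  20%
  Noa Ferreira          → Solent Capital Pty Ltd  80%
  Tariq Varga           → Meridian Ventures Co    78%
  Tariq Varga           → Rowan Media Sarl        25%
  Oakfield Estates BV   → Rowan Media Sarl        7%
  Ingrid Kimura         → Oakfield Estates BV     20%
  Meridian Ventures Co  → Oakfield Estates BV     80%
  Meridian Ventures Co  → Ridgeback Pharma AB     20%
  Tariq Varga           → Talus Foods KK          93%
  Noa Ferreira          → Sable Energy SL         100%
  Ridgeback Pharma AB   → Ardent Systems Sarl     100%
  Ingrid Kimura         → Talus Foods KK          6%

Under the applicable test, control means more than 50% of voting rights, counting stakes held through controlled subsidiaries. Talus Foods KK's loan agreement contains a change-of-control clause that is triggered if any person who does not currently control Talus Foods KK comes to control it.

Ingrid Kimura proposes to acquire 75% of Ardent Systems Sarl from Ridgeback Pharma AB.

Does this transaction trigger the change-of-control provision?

No

The purchase adds only to Ingrid's holdings (Ridgeback's stake shrinks), so Ingrid is the only person who could newly come to control Talus.
Ingrid's largest direct stake is 20% in Oakfield, which does not meet the threshold, so Ingrid controls no company.
In Talus, Ingrid's side holds only 6%, not > 50%.
So before the transaction, Ingrid does not control Talus.
After the purchase, Ingrid holds 75% of Ardent directly, and Ridgeback's stake falls to 25%.
Ingrid holds 75% of Ardent, so Ingrid controls Ardent.
After the transaction, Ingrid's side holds 6% of Talus, not > 50%, so Ingrid still does not control Talus.
No new person acquires control, so the clause is not triggered.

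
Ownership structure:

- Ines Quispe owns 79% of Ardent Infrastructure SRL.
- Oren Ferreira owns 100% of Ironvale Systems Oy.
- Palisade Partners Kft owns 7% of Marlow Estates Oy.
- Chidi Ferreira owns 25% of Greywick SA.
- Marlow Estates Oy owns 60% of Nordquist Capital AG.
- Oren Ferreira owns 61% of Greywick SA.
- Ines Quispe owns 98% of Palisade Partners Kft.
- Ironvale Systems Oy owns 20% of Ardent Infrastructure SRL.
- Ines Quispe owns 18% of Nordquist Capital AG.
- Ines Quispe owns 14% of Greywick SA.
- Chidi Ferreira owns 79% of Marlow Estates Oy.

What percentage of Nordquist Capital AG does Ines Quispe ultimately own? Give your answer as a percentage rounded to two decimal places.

22.12%

Ines reaches Nordquist along 2 paths.
Direct stake: 18% = 18%.
Via Palisade → Marlow: 98% × 7% × 60% = 4.116%.
Total: 18% + 4.116% = 22.116%.
Rounded: 22.12%.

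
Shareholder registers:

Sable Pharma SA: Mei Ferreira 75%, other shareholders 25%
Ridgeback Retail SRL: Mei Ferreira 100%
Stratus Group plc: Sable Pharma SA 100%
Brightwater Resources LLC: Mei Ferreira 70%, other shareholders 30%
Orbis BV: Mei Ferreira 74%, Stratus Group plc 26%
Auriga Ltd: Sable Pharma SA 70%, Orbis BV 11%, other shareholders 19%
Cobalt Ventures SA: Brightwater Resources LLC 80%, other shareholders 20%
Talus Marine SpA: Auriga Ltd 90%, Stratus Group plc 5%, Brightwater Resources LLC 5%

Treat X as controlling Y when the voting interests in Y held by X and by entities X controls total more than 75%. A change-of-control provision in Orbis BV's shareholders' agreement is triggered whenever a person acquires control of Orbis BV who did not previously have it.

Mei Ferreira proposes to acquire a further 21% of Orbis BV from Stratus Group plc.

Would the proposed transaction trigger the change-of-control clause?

The purchase adds only to Mei's holdings (Stratus's stake shrinks), so Mei is the only person who could newly come to control Orbis.
Mei holds 100% of Ridgeback, so Mei controls Ridgeback.
In Orbis, Mei's side holds only 74%, not > 75%.
So before the transaction, Mei does not control Orbis.
After the purchase, Mei's direct stake in Orbis rises to 74% + 21% = 95%, and Stratus's stake falls to 5%.
Mei holds 95% of Orbis, so Mei controls Orbis.
Mei did not control Orbis before and does after, so the clause is triggered.

Yes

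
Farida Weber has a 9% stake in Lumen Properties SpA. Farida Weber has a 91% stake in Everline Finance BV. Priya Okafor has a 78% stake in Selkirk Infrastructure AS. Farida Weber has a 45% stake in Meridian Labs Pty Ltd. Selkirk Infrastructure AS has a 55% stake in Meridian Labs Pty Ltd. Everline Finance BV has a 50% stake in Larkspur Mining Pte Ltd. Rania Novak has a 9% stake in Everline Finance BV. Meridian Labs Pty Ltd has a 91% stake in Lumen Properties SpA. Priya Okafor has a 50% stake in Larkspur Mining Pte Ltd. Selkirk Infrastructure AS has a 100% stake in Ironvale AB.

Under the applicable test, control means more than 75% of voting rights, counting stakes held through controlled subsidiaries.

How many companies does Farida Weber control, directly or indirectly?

Farida holds 91% of Everline, so Farida controls Everline.
No other company's threshold is met.
Farida controls 1 company.

1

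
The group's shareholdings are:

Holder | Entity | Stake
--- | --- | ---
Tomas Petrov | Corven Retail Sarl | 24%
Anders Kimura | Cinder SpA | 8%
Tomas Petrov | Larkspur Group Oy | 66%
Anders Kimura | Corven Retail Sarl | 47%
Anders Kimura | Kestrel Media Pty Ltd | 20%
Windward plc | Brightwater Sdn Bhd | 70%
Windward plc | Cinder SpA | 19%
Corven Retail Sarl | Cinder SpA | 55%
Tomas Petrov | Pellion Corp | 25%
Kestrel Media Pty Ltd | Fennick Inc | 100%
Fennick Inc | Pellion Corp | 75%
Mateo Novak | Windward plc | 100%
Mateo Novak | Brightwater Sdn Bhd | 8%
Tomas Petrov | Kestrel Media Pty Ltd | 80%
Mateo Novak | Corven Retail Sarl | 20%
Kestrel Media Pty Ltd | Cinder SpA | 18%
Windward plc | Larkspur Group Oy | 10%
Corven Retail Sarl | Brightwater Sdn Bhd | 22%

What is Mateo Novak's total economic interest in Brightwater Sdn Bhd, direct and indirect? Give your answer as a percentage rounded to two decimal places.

Mateo reaches Brightwater along 3 paths.
Via Windward: 100% × 70% = 70%.
Direct stake: 8% = 8%.
Via Corven: 20% × 22% = 4.4%.
Total: 70% + 8% + 4.4% = 82.4%.
Rounded: 82.40%.

82.40%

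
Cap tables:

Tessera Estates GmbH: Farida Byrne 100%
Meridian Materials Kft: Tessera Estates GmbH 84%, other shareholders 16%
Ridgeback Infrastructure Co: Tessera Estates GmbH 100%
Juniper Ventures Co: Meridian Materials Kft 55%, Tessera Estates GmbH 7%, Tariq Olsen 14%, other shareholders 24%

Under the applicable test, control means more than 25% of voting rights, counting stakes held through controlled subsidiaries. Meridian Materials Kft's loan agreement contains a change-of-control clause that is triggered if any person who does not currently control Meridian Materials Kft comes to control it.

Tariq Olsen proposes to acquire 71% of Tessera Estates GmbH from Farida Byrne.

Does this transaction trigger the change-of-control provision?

Yes

The purchase adds only to Tariq's holdings (Farida's stake shrinks), so Tariq is the only person who could newly come to control Meridian.
Tariq's largest direct stake is 14% in Juniper, which does not meet the threshold, so Tariq controls no company.
Neither Tariq nor any entity Tariq controls holds any voting interest in Meridian.
So before the transaction, Tariq does not control Meridian.
After the purchase, Tariq holds 71% of Tessera directly, and Farida's stake falls to 29%.
Tariq holds 71% of Tessera, so Tariq controls Tessera.
Tessera holds 84% of Meridian, so Tariq controls Meridian.
Tariq did not control Meridian before and does after, so the clause is triggered.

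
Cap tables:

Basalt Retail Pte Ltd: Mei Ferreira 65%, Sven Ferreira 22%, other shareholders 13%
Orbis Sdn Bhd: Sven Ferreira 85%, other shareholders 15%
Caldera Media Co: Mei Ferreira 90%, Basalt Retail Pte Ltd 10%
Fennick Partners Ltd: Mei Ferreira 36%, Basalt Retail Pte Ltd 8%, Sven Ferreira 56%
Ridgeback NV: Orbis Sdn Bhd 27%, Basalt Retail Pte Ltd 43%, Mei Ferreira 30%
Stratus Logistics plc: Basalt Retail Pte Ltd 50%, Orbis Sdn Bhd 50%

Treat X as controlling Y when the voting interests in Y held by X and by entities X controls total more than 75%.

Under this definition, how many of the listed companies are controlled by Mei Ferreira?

1

Mei holds 90% of Caldera, so Mei controls Caldera.
No other company's threshold is met.
Mei controls 1 company.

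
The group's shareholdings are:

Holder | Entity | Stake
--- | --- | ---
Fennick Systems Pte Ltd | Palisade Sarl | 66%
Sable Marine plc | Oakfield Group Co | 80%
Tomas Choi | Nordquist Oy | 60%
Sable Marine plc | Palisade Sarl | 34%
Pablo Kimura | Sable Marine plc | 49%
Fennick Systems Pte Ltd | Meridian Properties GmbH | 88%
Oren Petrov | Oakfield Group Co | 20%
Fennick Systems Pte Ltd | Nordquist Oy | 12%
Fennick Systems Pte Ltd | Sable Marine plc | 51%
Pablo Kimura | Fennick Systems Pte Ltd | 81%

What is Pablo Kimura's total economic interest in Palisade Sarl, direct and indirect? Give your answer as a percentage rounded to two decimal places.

84.17%

Pablo reaches Palisade along 3 paths.
Via Fennick → Sable: 81% × 51% × 34% = 14.0454%.
Via Sable: 49% × 34% = 16.66%.
Via Fennick: 81% × 66% = 53.46%.
Total: 14.0454% + 16.66% + 53.46% = 84.1654%.
Rounded: 84.17%.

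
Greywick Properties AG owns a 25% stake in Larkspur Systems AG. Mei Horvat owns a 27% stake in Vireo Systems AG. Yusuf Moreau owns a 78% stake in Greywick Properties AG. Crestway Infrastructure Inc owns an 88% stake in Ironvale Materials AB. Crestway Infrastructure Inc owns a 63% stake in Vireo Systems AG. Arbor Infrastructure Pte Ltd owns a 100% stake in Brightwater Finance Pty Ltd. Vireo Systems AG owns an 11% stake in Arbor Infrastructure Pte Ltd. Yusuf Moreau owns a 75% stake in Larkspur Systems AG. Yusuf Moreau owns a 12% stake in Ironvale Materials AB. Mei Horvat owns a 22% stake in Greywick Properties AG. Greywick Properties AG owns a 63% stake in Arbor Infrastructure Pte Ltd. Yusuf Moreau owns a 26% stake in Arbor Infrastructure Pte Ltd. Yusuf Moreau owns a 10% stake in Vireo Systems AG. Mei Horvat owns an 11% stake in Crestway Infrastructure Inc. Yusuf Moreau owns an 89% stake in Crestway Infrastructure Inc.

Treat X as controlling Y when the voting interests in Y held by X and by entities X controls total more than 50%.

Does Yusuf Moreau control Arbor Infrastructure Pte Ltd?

Yusuf holds 89% of Crestway, so Yusuf controls Crestway.
Crestway and Yusuf together hold 63% + 10% = 73% of Vireo, so Yusuf controls Vireo.
Yusuf holds 78% of Greywick, so Yusuf controls Greywick.
Greywick and Vireo and Yusuf together hold 63% + 11% + 26% = 100% of Arbor, so Yusuf controls Arbor.

Yes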